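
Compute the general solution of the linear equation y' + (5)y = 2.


P(x) = 5, Q(x) = 2; integrating factor μ = e^(5x).
(μ y)' = 2e^(5x) ⇒ μ y = (2/5)e^(5x) + C.
Divide by μ: y = 2/5 + Ce^(-5x).


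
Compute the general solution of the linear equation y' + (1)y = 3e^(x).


P(x) = 1 ⇒ μ = e^(x).
(μ y)' = 3e^(2x) ⇒ μ y = (3/2)e^(2x) + C.
Divide by μ: y = (3/2)e^(x) + Ce^(-x).


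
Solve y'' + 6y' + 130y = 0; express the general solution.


Characteristic equation: r² + 6r + 130 = 0.
Discriminant is negative; roots r = -3 ± 11i (complex conjugate pair).
General solution uses e^(α x)(C₁ cos(β x) + C₂ sin(β x)): y = e^(-3x)(C₁cos(11x) + C₂sin(11x)).


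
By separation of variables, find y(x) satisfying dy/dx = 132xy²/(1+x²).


Separate: dy/y² = 132x/(1+x²) dx.
Integrate LHS: ∫ dy/y² = -1/y.
Integrate RHS via u = 1+x²: 66ln(1+x²) + C.
Result: -1/y = 66ln(1+x²) + C.


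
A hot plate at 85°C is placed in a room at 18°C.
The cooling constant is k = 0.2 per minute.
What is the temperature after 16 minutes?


Newton's law: dT/dt = -k(T - T_a) has solution T(t) = T_a + (T₀ - T_a)e^(-kt).
Plug in T_a = 18, T₀ = 85, k = 0.2, t = 16: T(16) = 18 + (67)e^(-3.20) ≈ 20.7°C.


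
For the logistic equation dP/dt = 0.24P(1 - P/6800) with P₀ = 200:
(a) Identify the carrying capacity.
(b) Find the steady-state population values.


Logistic ODE dP/dt = 0.24P(1 - P/6800) has equilibria where dP/dt = 0, i.e. P = 0 or P = 6800.
The coefficient (1 - P/K) = 0 when P = K, identifying K = 6800 as the carrying capacity.
(a) K = 6800; (b) equilibria P = 0 and P = 6800.


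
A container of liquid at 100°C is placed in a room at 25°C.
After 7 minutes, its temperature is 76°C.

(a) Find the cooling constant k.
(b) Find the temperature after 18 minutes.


Newton's law: T(t) = T_a + (T₀ - T_a)e^(-kt).
(a) Use T(7) = 76: (76 - 25)/(100 - 25) = e^(-k·7), so k = -ln(0.680)/7 ≈ 0.0551.
(b) Apply k to t = 18: T(18) = 25 + (75)e^(-0.992) ≈ 52.8°C.


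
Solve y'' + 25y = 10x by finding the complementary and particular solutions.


Homogeneous: r² + 25 = 0 ⇒ r = ±5i, y_h = C₁cos(5x) + C₂sin(5x).
Polynomial forcing; try y_p = Ax + B. Then y_p'' + 25 y_p = 25(Ax + B) = 10x, so B = 0 and A = 2/5.
General solution: y = C₁cos(5x) + C₂sin(5x) + (2/5)x.


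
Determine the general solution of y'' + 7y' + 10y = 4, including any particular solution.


Characteristic roots of r² + 7r + 10 = 0 are -2, -5.
y_h = C₁e^(-2x) + C₂e^(-5x).
Constant forcing; try y_p = A. Then 10A = 4 ⇒ A = 2/5.
General solution: y = C₁e^(-2x) + C₂e^(-5x) + 2/5.


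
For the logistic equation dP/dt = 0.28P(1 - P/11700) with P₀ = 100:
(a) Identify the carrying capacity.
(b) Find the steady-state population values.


Logistic ODE dP/dt = 0.28P(1 - P/11700) has equilibria where dP/dt = 0, i.e. P = 0 or P = 11700.
The coefficient (1 - P/K) = 0 when P = K, identifying K = 11700 as the carrying capacity.
(a) K = 11700; (b) equilibria P = 0 and P = 11700.


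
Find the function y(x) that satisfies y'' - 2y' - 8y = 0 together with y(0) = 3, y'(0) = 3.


Characteristic roots of r² - 2r - 8 = 0 are 4, -2.
General solution y = c₁ e^(4x) + c₂ e^(-2x).
Apply y(0) = 3: c₁ + c₂ = 3. Apply y'(0) = 3: 4 c₁ - 2 c₂ = 3.
Solve: c₁ = 3/2, c₂ = 3/2.
Particular solution: y = (3/2)e^(4x) + (3/2)e^(-2x).


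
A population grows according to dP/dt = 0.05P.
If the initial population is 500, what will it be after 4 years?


The ODE dP/dt = 0.05P has solution P(t) = P(0)e^(0.05t).
Substitute P(0) = 500 and t = 4: P(4) = 500 e^(0.20) ≈ 611.


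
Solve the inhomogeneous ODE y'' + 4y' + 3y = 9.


Characteristic roots of r² + 4r + 3 = 0 are -1, -3.
y_h = C₁e^(-x) + C₂e^(-3x).
Constant forcing; try y_p = A. Then 3A = 9 ⇒ A = 3.
General solution: y = C₁e^(-x) + C₂e^(-3x) + 3.


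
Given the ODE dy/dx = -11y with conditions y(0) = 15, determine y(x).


General solution of y' = -11y is y = Ce^(-11x).
Apply y(0) = 15: C = 15.
Particular solution: y = 15e^(-11x).


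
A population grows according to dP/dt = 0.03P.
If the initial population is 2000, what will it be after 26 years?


The ODE dP/dt = 0.03P has solution P(t) = P(0)e^(0.03t).
Substitute P(0) = 2000 and t = 26: P(26) = 2000 e^(0.78) ≈ 4363.


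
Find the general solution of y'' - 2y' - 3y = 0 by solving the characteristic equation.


Characteristic equation: r² - 2r - 3 = 0.
Factor: (r - 3)(r + 1) = 0 ⇒ r = 3, -1 (distinct real).
General solution: y = C₁e^(3x) + C₂e^(-x).


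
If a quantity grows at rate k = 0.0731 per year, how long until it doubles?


Exponential growth: P(t) = P₀ e^(0.0731t). Set P(t)/P₀ = 2: e^(0.0731t) = 2.
Solve: t = ln(2)/0.0731 ≈ 9.48 years.


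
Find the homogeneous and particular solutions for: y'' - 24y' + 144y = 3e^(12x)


Characteristic polynomial (r - 12)² = 0; repeated root r = 12.
y_h = (C₁ + C₂x)e^(12x). Forcing matches the repeated root (resonance), so try y_p = Ax² e^(12x).
Substitute and solve for A: 2A = 3, so A = 3/2.
General solution: y = (C₁ + C₂x + (3/2)x²)e^(12x).


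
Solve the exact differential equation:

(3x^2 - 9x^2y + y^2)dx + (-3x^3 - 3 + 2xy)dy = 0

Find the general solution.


Check exactness: ∂M/∂y = -9x^2 + 2y and ∂N/∂x = -9x^2 + 2y; equal, so the equation is exact.
Integrate M with respect to x (treating y as constant): ∫M dx = x^3 - 3x^3y + xy^2 + h(y).
Differentiate w.r.t. y and set equal to N: the x-dependent terms already match, leaving h'(y) = -3. Integrate: h(y) = -3y.
So F(x,y) = x^3 - 3x^3y - 3y + xy^2.
General solution: x^3 - 3x^3y - 3y + xy^2 = C.


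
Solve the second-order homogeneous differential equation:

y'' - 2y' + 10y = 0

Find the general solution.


Characteristic equation: r² - 2r + 10 = 0.
Discriminant is negative; roots r = 1 ± 3i (complex conjugate pair).
General solution uses e^(α x)(C₁ cos(β x) + C₂ sin(β x)): y = e^(x)(C₁cos(3x) + C₂sin(3x)).


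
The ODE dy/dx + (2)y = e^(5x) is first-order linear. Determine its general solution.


P(x) = 2 ⇒ μ = e^(2x).
(μ y)' = e^(7x) ⇒ μ y = e^(7x)/7 + C.
Divide by μ: y = (1/7)e^(5x) + Ce^(-2x).


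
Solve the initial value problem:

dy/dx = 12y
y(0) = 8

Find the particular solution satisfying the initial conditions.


General solution of y' = 12y is y = Ce^(12x).
Apply y(0) = 8: C = 8.
Particular solution: y = 8e^(12x).


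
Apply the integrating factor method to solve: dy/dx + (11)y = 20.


P(x) = 11, Q(x) = 20; integrating factor μ = e^(11x).
(μ y)' = 20e^(11x) ⇒ μ y = (20/11)e^(11x) + C.
Divide by μ: y = 20/11 + Ce^(-11x).


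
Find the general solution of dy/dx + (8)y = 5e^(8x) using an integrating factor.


P(x) = 8 ⇒ μ = e^(8x).
(μ y)' = 5e^(16x) ⇒ μ y = (5/16)e^(16x) + C.
Divide by μ: y = (5/16)e^(8x) + Ce^(-8x).


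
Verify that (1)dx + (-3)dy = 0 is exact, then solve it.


Check exactness: ∂M/∂y = 0 and ∂N/∂x = 0; equal, so the equation is exact.
Integrate M with respect to x (treating y as constant): ∫M dx = x + h(y).
Differentiate w.r.t. y and set equal to N: the x-dependent terms already match, leaving h'(y) = -3. Integrate: h(y) = -3y.
So F(x,y) = -3y + x.
General solution: -3y + x = C.


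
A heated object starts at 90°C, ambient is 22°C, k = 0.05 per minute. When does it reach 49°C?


From T(t) = T_a + (T₀ - T_a)e^(-kt), set T(t) = 49:
(49 - 22) / (90 - 22) = e^(-0.05t), so t = -ln(0.397)/0.05 ≈ 18.5 minutes.


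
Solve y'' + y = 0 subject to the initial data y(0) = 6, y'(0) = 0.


Characteristic roots of r² + 1 = 0 are ±1i, so y = C₁cos(x) + C₂sin(x).
Apply y(0) = 6: C₁ = 6. Differentiate and apply y'(0) = 0: 1·C₂ = 0, so C₂ = 0.
Particular solution: y = 6cos(x).


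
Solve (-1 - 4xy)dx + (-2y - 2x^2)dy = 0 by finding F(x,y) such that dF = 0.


Check exactness: ∂M/∂y = -4x and ∂N/∂x = -4x; equal, so the equation is exact.
Integrate M with respect to x (treating y as constant): ∫M dx = -x - 2x^2y + h(y).
Differentiate w.r.t. y and set equal to N: the x-dependent terms already match, leaving h'(y) = -2y. Integrate: h(y) = -y^2.
So F(x,y) = -x - y^2 - 2x^2y.
General solution: -x - y^2 - 2x^2y = C.


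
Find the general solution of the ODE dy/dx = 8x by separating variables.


Integrate both sides with respect to x: y = ∫ 8x dx = 4x^2 + C.


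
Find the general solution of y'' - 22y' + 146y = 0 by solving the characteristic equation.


Characteristic equation: r² - 22r + 146 = 0.
Discriminant is negative; roots r = 11 ± 5i (complex conjugate pair).
General solution uses e^(α x)(C₁ cos(β x) + C₂ sin(β x)): y = e^(11x)(C₁cos(5x) + C₂sin(5x)).


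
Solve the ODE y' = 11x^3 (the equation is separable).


Integrate both sides with respect to x: y = ∫ 11x^3 dx = (11/4)x^4 + C.


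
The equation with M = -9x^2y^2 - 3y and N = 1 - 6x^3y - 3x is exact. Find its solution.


Check exactness: ∂M/∂y = -18x^2y - 3 and ∂N/∂x = -18x^2y - 3; equal, so the equation is exact.
Integrate M with respect to x (treating y as constant): ∫M dx = -3x^3y^2 - 3xy + h(y).
Differentiate w.r.t. y and set equal to N: the x-dependent terms already match, leaving h'(y) = 1. Integrate: h(y) = y.
So F(x,y) = y - 3x^3y^2 - 3xy.
General solution: y - 3x^3y^2 - 3xy = C.


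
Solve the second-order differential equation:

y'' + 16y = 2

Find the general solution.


Homogeneous part: r² + 16 = 0 ⇒ r = ±4i, so y_h = C₁cos(4x) + C₂sin(4x).
Try constant y_p = A; plug in: 16A = 2 ⇒ A = 1/8.
General solution: y = C₁cos(4x) + C₂sin(4x) + 1/8.


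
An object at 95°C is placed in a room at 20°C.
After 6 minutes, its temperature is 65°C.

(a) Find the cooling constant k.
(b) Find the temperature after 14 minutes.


Newton's law: T(t) = T_a + (T₀ - T_a)e^(-kt).
(a) Use T(6) = 65: (65 - 20)/(95 - 20) = e^(-k·6), so k = -ln(0.600)/6 ≈ 0.0851.
(b) Apply k to t = 14: T(14) = 20 + (75)e^(-1.192) ≈ 42.8°C.


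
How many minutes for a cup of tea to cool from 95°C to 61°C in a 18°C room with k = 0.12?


From T(t) = T_a + (T₀ - T_a)e^(-kt), set T(t) = 61:
(61 - 18) / (95 - 18) = e^(-0.12t), so t = -ln(0.558)/0.12 ≈ 4.9 minutes.


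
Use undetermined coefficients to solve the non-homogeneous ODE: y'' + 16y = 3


Homogeneous part: r² + 16 = 0 ⇒ r = ±4i, so y_h = C₁cos(4x) + C₂sin(4x).
Try constant y_p = A; plug in: 16A = 3 ⇒ A = 3/16.
General solution: y = C₁cos(4x) + C₂sin(4x) + 3/16.


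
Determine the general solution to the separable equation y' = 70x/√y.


Separate: √y dy = 70x dx.
Integrate: (2/3)y^(3/2) = 35x² + C.


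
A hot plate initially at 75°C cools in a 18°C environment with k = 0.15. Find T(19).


Newton's law: dT/dt = -k(T - T_a) has solution T(t) = T_a + (T₀ - T_a)e^(-kt).
Plug in T_a = 18, T₀ = 75, k = 0.15, t = 19: T(19) = 18 + (57)e^(-2.85) ≈ 21.3°C.


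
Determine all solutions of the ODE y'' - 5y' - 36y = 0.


Characteristic equation: r² - 5r - 36 = 0.
Factor: (r - 9)(r + 4) = 0 ⇒ r = 9, -4 (distinct real).
General solution: y = C₁e^(9x) + C₂e^(-4x).


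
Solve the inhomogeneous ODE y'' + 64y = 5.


Homogeneous part: r² + 64 = 0 ⇒ r = ±8i, so y_h = C₁cos(8x) + C₂sin(8x).
Try constant y_p = A; plug in: 64A = 5 ⇒ A = 5/64.
General solution: y = C₁cos(8x) + C₂sin(8x) + 5/64.


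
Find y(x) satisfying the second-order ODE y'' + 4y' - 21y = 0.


Characteristic equation: r² + 4r - 21 = 0.
Factor: (r + 7)(r - 3) = 0 ⇒ r = -7, 3 (distinct real).
General solution: y = C₁e^(-7x) + C₂e^(3x).


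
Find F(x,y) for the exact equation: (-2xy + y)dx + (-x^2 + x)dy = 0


Check exactness: ∂M/∂y = -2x + 1 and ∂N/∂x = -2x + 1; equal, so the equation is exact.
Integrate M with respect to x (treating y as constant): ∫M dx = -x^2y + xy + h(y).
Differentiate w.r.t. y and set equal to N: all terms match, so h'(y) = 0 and h is a constant absorbed into C.
General solution: -x^2y + xy = C.


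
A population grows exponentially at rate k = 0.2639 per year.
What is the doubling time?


Exponential growth: P(t) = P₀ e^(0.2639t). Set P(t)/P₀ = 2: e^(0.2639t) = 2.
Solve: t = ln(2)/0.2639 ≈ 2.63 years.


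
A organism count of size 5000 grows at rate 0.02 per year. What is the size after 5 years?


The ODE dP/dt = 0.02P has solution P(t) = P(0)e^(0.02t).
Substitute P(0) = 5000 and t = 5: P(5) = 5000 e^(0.10) ≈ 5526.


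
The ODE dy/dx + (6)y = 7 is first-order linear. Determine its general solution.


P(x) = 6, Q(x) = 7; integrating factor μ = e^(6x).
(μ y)' = 7e^(6x) ⇒ μ y = (7/6)e^(6x) + C.
Divide by μ: y = 7/6 + Ce^(-6x).


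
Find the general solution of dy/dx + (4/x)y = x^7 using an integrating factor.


P(x) = 4/x ⇒ μ = x^4.
(x^4 y)' = x^4·x^7 = x^11.
Integrate: x^4 y = x^12/(12) + C.
Solve for y: y = (1/12)x^8 + C/x^4.


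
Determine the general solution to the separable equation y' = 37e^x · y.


Separate variables: dy/y = 37e^x dx.
Integrate: ln|y| = 37e^x + C₀.
Exponentiate: y = Ce^(37e^x).


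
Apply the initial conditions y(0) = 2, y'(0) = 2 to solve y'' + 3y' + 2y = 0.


Characteristic roots of r² + 3r + 2 = 0 are -2, -1.
General solution y = c₁ e^(-2x) + c₂ e^(-x).
Apply y(0) = 2: c₁ + c₂ = 2. Apply y'(0) = 2: -2 c₁ - 1 c₂ = 2.
Solve: c₁ = -4, c₂ = 6.
Particular solution: y = -4e^(-2x) + 6e^(-x).


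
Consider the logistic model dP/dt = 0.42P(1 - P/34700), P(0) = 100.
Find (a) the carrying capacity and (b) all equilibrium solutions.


Logistic ODE dP/dt = 0.42P(1 - P/34700) has equilibria where dP/dt = 0, i.e. P = 0 or P = 34700.
The coefficient (1 - P/K) = 0 when P = K, identifying K = 34700 as the carrying capacity.
(a) K = 34700; (b) equilibria P = 0 and P = 34700.


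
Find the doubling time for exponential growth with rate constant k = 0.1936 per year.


Exponential growth: P(t) = P₀ e^(0.1936t). Set P(t)/P₀ = 2: e^(0.1936t) = 2.
Solve: t = ln(2)/0.1936 ≈ 3.58 years.


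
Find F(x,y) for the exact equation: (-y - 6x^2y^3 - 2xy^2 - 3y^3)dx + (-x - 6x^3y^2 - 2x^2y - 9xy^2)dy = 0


Check exactness: ∂M/∂y = -1 - 18x^2y^2 - 4xy - 9y^2 and ∂N/∂x = -1 - 18x^2y^2 - 4xy - 9y^2; equal, so the equation is exact.
Integrate M with respect to x (treating y as constant): ∫M dx = -xy - 2x^3y^3 - x^2y^2 - 3xy^3 + h(y).
Differentiate w.r.t. y and set equal to N: all terms match, so h'(y) = 0 and h is a constant absorbed into C.
General solution: -xy - 2x^3y^3 - x^2y^2 - 3xy^3 = C.


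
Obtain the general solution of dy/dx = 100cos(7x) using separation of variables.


g(y) = 1, so integrate directly: y = ∫ 100cos(7x) dx = (100/7)sin(7x) + C.


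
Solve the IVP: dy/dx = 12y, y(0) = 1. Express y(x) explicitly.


General solution of y' = 12y is y = Ce^(12x).
Apply y(0) = 1: C = 1.
Particular solution: y = e^(12x).


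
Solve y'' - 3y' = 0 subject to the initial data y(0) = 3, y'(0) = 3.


Characteristic roots of r² - 3r = 0 are 0, 3.
General solution y = c₁ + c₂ e^(3x).
Apply y(0) = 3: c₁ + c₂ = 3. Apply y'(0) = 3: 0 c₁ + 3 c₂ = 3.
Solve: c₁ = 2, c₂ = 1.
Particular solution: y = 2 + e^(3x).


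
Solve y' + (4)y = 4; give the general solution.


P(x) = 4, Q(x) = 4; integrating factor μ = e^(4x).
(μ y)' = 4e^(4x) ⇒ μ y = e^(4x) + C.
Divide by μ: y = 1 + Ce^(-4x).


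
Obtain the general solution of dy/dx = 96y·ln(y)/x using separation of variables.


Separate: dy/[y ln(y)] = 96 dx/x.
Substitute u = ln(y): du/u = 96 dx/x.
Integrate: ln|ln(y)| = 96ln|x| + C₀, hence ln(y) = C·x^96.


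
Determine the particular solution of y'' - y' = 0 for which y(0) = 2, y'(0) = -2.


Characteristic roots of r² - r = 0 are 0, 1.
General solution y = c₁ + c₂ e^(x).
Apply y(0) = 2: c₁ + c₂ = 2. Apply y'(0) = -2: 0 c₁ + 1 c₂ = -2.
Solve: c₁ = 4, c₂ = -2.
Particular solution: y = 4 - 2e^(x).


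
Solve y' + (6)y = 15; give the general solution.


P(x) = 6, Q(x) = 15; integrating factor μ = e^(6x).
(μ y)' = 15e^(6x) ⇒ μ y = (5/2)e^(6x) + C.
Divide by μ: y = 5/2 + Ce^(-6x).


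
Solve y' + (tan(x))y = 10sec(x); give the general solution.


P(x) = tan(x) ⇒ μ = e^(∫tan(x)dx) = sec(x).
(sec(x) y)' = 10sec²(x) ⇒ sec(x) y = 10tan(x) + C.
Multiply by cos(x): y = 10sin(x) + C·cos(x).


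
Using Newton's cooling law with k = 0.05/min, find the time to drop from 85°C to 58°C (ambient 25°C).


From T(t) = T_a + (T₀ - T_a)e^(-kt), set T(t) = 58:
(58 - 25) / (85 - 25) = e^(-0.05t), so t = -ln(0.550)/0.05 ≈ 12.0 minutes.


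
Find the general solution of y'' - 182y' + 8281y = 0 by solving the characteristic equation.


Characteristic equation: r² - 182r + 8281 = 0, i.e. (r - 91)² = 0.
Repeated root r = 91; include an x factor for the second linearly independent solution.
General solution: y = (C₁ + C₂x)e^(91x).


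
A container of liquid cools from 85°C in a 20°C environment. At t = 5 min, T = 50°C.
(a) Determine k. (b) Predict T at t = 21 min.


Newton's law: T(t) = T_a + (T₀ - T_a)e^(-kt).
(a) Use T(5) = 50: (50 - 20)/(85 - 20) = e^(-k·5), so k = -ln(0.462)/5 ≈ 0.1546.
(b) Apply k to t = 21: T(21) = 20 + (65)e^(-3.247) ≈ 22.5°C.


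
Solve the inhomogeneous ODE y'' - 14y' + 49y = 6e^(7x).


Characteristic polynomial (r - 7)² = 0; repeated root r = 7.
y_h = (C₁ + C₂x)e^(7x). Forcing matches the repeated root (resonance), so try y_p = Ax² e^(7x).
Substitute and solve for A: 2A = 6, so A = 3.
General solution: y = (C₁ + C₂x + 3x²)e^(7x).


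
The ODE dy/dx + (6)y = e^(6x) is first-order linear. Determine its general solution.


P(x) = 6 ⇒ μ = e^(6x).
(μ y)' = e^(12x) ⇒ μ y = e^(12x)/12 + C.
Divide by μ: y = (1/12)e^(6x) + Ce^(-6x).


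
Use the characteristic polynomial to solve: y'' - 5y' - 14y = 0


Characteristic equation: r² - 5r - 14 = 0.
Factor: (r + 2)(r - 7) = 0 ⇒ r = -2, 7 (distinct real).
General solution: y = C₁e^(-2x) + C₂e^(7x).


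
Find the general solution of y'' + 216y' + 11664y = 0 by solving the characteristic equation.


Characteristic equation: r² + 216r + 11664 = 0, i.e. (r + 108)² = 0.
Repeated root r = -108; include an x factor for the second linearly independent solution.
General solution: y = (C₁ + C₂x)e^(-108x).


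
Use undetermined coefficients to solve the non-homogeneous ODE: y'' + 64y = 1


Homogeneous part: r² + 64 = 0 ⇒ r = ±8i, so y_h = C₁cos(8x) + C₂sin(8x).
Try constant y_p = A; plug in: 64A = 1 ⇒ A = 1/64.
General solution: y = C₁cos(8x) + C₂sin(8x) + 1/64.


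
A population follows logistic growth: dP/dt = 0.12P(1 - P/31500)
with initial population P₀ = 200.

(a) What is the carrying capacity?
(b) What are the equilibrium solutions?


Logistic ODE dP/dt = 0.12P(1 - P/31500) has equilibria where dP/dt = 0, i.e. P = 0 or P = 31500.
The coefficient (1 - P/K) = 0 when P = K, identifying K = 31500 as the carrying capacity.
(a) K = 31500; (b) equilibria P = 0 and P = 31500.


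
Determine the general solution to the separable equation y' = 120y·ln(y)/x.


Separate: dy/[y ln(y)] = 120 dx/x.
Substitute u = ln(y): du/u = 120 dx/x.
Integrate: ln|ln(y)| = 120ln|x| + C₀, hence ln(y) = C·x^120.


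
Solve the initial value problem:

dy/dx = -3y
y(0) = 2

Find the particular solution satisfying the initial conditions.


General solution of y' = -3y is y = Ce^(-3x).
Apply y(0) = 2: C = 2.
Particular solution: y = 2e^(-3x).


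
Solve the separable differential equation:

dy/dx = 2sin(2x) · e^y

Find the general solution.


Separate: e^(-y) dy = 2sin(2x) dx.
Integrate: -e^(-y) = -cos(2x) + C₀.
Rearrange: e^(-y) = cos(2x) + C.


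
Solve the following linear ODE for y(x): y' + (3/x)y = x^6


P(x) = 3/x ⇒ μ = x^3.
(x^3 y)' = x^9 ⇒ x^3 y = x^10/(10) + C.
Solve for y: y = (1/10)x^7 + C/x^3.


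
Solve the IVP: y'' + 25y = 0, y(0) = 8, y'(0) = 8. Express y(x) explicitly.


Characteristic roots of r² + 25 = 0 are ±5i, so y = C₁cos(5x) + C₂sin(5x).
Apply y(0) = 8: C₁ = 8. Differentiate and apply y'(0) = 8: 5·C₂ = 8, so C₂ = 8/5.
Particular solution: y = 8cos(5x) + (8/5)sin(5x).


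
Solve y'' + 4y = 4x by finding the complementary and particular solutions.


Homogeneous: r² + 4 = 0 ⇒ r = ±2i, y_h = C₁cos(2x) + C₂sin(2x).
Polynomial forcing; try y_p = Ax + B. Then y_p'' + 4 y_p = 4(Ax + B) = 4x, so B = 0 and A = 1.
General solution: y = C₁cos(2x) + C₂sin(2x) + x.


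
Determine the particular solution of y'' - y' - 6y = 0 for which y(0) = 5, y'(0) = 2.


Characteristic roots of r² - r - 6 = 0 are 3, -2.
General solution y = c₁ e^(3x) + c₂ e^(-2x).
Apply y(0) = 5: c₁ + c₂ = 5. Apply y'(0) = 2: 3 c₁ - 2 c₂ = 2.
Solve: c₁ = 12/5, c₂ = 13/5.
Particular solution: y = (12/5)e^(3x) + (13/5)e^(-2x).


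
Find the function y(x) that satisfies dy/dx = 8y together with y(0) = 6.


General solution of y' = 8y is y = Ce^(8x).
Apply y(0) = 6: C = 6.
Particular solution: y = 6e^(8x).


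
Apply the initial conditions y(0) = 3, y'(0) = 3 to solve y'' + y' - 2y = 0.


Characteristic roots of r² + r - 2 = 0 are 1, -2.
General solution y = c₁ e^(x) + c₂ e^(-2x).
Apply y(0) = 3: c₁ + c₂ = 3. Apply y'(0) = 3: 1 c₁ - 2 c₂ = 3.
Solve: c₁ = 3, c₂ = 0.
Particular solution: y = 3e^(x) + 0e^(-2x).


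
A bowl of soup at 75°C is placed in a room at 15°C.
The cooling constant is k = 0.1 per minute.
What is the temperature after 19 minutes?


Newton's law: dT/dt = -k(T - T_a) has solution T(t) = T_a + (T₀ - T_a)e^(-kt).
Plug in T_a = 15, T₀ = 75, k = 0.1, t = 19: T(19) = 15 + (60)e^(-1.90) ≈ 24.0°C.


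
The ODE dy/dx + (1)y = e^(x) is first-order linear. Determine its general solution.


P(x) = 1 ⇒ μ = e^(x).
(μ y)' = e^(2x) ⇒ μ y = e^(2x)/2 + C.
Divide by μ: y = (1/2)e^(x) + Ce^(-x).


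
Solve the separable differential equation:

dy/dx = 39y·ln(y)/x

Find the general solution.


Separate: dy/[y ln(y)] = 39 dx/x.
Substitute u = ln(y): du/u = 39 dx/x.
Integrate: ln|ln(y)| = 39ln|x| + C₀, hence ln(y) = C·x^39.


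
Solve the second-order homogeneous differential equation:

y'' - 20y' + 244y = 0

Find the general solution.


Characteristic equation: r² - 20r + 244 = 0.
Discriminant is negative; roots r = 10 ± 12i (complex conjugate pair).
General solution uses e^(α x)(C₁ cos(β x) + C₂ sin(β x)): y = e^(10x)(C₁cos(12x) + C₂sin(12x)).


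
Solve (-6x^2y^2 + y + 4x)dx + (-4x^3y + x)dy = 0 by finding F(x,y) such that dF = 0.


Check exactness: ∂M/∂y = -12x^2y + 1 and ∂N/∂x = -12x^2y + 1; equal, so the equation is exact.
Integrate M with respect to x (treating y as constant): ∫M dx = -2x^3y^2 + xy + 2x^2 + h(y).
Differentiate w.r.t. y and set equal to N: all terms match, so h'(y) = 0 and h is a constant absorbed into C.
General solution: -2x^3y^2 + xy + 2x^2 = C.


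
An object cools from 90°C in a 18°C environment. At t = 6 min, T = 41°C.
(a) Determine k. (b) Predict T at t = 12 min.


Newton's law: T(t) = T_a + (T₀ - T_a)e^(-kt).
(a) Use T(6) = 41: (41 - 18)/(90 - 18) = e^(-k·6), so k = -ln(0.319)/6 ≈ 0.1902.
(b) Apply k to t = 12: T(12) = 18 + (72)e^(-2.282) ≈ 25.3°C.


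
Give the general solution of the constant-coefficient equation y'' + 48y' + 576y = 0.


Characteristic equation: r² + 48r + 576 = 0, i.e. (r + 24)² = 0.
Repeated root r = -24; include an x factor for the second linearly independent solution.
General solution: y = (C₁ + C₂x)e^(-24x).


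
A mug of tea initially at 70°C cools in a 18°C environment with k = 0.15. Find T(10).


Newton's law: dT/dt = -k(T - T_a) has solution T(t) = T_a + (T₀ - T_a)e^(-kt).
Plug in T_a = 18, T₀ = 70, k = 0.15, t = 10: T(10) = 18 + (52)e^(-1.50) ≈ 29.6°C.


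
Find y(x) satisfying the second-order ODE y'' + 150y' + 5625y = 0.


Characteristic equation: r² + 150r + 5625 = 0, i.e. (r + 75)² = 0.
Repeated root r = -75; include an x factor for the second linearly independent solution.
General solution: y = (C₁ + C₂x)e^(-75x).


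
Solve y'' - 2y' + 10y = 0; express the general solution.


Characteristic equation: r² - 2r + 10 = 0.
Discriminant is negative; roots r = 1 ± 3i (complex conjugate pair).
General solution uses e^(α x)(C₁ cos(β x) + C₂ sin(β x)): y = e^(x)(C₁cos(3x) + C₂sin(3x)).


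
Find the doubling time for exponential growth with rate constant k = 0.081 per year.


Exponential growth: P(t) = P₀ e^(0.081t). Set P(t)/P₀ = 2: e^(0.081t) = 2.
Solve: t = ln(2)/0.081 ≈ 8.56 years.


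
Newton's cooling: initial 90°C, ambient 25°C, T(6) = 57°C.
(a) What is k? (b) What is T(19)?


Newton's law: T(t) = T_a + (T₀ - T_a)e^(-kt).
(a) Use T(6) = 57: (57 - 25)/(90 - 25) = e^(-k·6), so k = -ln(0.492)/6 ≈ 0.1181.
(b) Apply k to t = 19: T(19) = 25 + (65)e^(-2.244) ≈ 31.9°C.


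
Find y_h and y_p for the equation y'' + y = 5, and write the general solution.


Homogeneous part: r² + 1 = 0 ⇒ r = ±1i, so y_h = C₁cos(x) + C₂sin(x).
Try constant y_p = A; plug in: 1A = 5 ⇒ A = 5.
General solution: y = C₁cos(x) + C₂sin(x) + 5.


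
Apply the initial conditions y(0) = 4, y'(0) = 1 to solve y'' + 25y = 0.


Characteristic roots of r² + 25 = 0 are ±5i, so y = C₁cos(5x) + C₂sin(5x).
Apply y(0) = 4: C₁ = 4. Differentiate and apply y'(0) = 1: 5·C₂ = 1, so C₂ = 1/5.
Particular solution: y = 4cos(5x) + (1/5)sin(5x).


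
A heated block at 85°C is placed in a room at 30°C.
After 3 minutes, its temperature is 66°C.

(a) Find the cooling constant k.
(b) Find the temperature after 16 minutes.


Newton's law: T(t) = T_a + (T₀ - T_a)e^(-kt).
(a) Use T(3) = 66: (66 - 30)/(85 - 30) = e^(-k·3), so k = -ln(0.655)/3 ≈ 0.1413.
(b) Apply k to t = 16: T(16) = 30 + (55)e^(-2.260) ≈ 35.7°C.


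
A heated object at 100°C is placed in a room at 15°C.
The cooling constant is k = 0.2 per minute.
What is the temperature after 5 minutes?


Newton's law: dT/dt = -k(T - T_a) has solution T(t) = T_a + (T₀ - T_a)e^(-kt).
Plug in T_a = 15, T₀ = 100, k = 0.2, t = 5: T(5) = 15 + (85)e^(-1.00) ≈ 46.3°C.


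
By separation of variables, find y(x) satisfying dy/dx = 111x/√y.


Separate: √y dy = 111x dx.
Integrate: (2/3)y^(3/2) = (111/2)x² + C.


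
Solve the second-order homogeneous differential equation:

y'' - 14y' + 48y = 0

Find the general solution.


Characteristic equation: r² - 14r + 48 = 0.
Factor: (r - 8)(r - 6) = 0 ⇒ r = 8, 6 (distinct real).
General solution: y = C₁e^(8x) + C₂e^(6x).


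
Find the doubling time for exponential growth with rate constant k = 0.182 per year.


Exponential growth: P(t) = P₀ e^(0.182t). Set P(t)/P₀ = 2: e^(0.182t) = 2.
Solve: t = ln(2)/0.182 ≈ 3.81 years.


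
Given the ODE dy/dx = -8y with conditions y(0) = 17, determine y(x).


General solution of y' = -8y is y = Ce^(-8x).
Apply y(0) = 17: C = 17.
Particular solution: y = 17e^(-8x).


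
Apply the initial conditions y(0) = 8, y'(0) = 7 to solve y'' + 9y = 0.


Characteristic roots of r² + 9 = 0 are ±3i, so y = C₁cos(3x) + C₂sin(3x).
Apply y(0) = 8: C₁ = 8. Differentiate and apply y'(0) = 7: 3·C₂ = 7, so C₂ = 7/3.
Particular solution: y = 8cos(3x) + (7/3)sin(3x).


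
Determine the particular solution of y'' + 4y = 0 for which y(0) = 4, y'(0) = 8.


Characteristic roots of r² + 4 = 0 are ±2i, so y = C₁cos(2x) + C₂sin(2x).
Apply y(0) = 4: C₁ = 4. Differentiate and apply y'(0) = 8: 2·C₂ = 8, so C₂ = 4.
Particular solution: y = 4cos(2x) + 4sin(2x).


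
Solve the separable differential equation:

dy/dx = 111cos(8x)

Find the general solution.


g(y) = 1, so integrate directly: y = ∫ 111cos(8x) dx = (111/8)sin(8x) + C.


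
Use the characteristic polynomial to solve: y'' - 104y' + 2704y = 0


Characteristic equation: r² - 104r + 2704 = 0, i.e. (r - 52)² = 0.
Repeated root r = 52; include an x factor for the second linearly independent solution.
General solution: y = (C₁ + C₂x)e^(52x).


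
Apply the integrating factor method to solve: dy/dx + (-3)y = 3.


P(x) = -3 ⇒ μ = e^(-3x).
(μ y)' = 3e^(-3x) ⇒ μ y = -e^(-3x) + C.
Divide by μ: y = -1 + Ce^(3x).


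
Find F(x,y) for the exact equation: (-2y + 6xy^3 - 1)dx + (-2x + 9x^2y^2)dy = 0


Check exactness: ∂M/∂y = -2 + 18xy^2 and ∂N/∂x = -2 + 18xy^2; equal, so the equation is exact.
Integrate M with respect to x (treating y as constant): ∫M dx = -2xy + 3x^2y^3 - x + h(y).
Differentiate w.r.t. y and set equal to N: all terms match, so h'(y) = 0 and h is a constant absorbed into C.
General solution: -2xy + 3x^2y^3 - x = C.


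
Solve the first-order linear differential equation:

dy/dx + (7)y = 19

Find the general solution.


P(x) = 7, Q(x) = 19; integrating factor μ = e^(7x).
(μ y)' = 19e^(7x) ⇒ μ y = (19/7)e^(7x) + C.
Divide by μ: y = 19/7 + Ce^(-7x).


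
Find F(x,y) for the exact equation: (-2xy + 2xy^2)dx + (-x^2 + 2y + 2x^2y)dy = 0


Check exactness: ∂M/∂y = -2x + 4xy and ∂N/∂x = -2x + 4xy; equal, so the equation is exact.
Integrate M with respect to x (treating y as constant): ∫M dx = -x^2y + x^2y^2 + h(y).
Differentiate w.r.t. y and set equal to N: the x-dependent terms already match, leaving h'(y) = 2y. Integrate: h(y) = y^2.
So F(x,y) = -x^2y + y^2 + x^2y^2.
General solution: -x^2y + y^2 + x^2y^2 = C.


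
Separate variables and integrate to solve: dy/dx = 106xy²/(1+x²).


Separate: dy/y² = 106x/(1+x²) dx.
Integrate LHS: ∫ dy/y² = -1/y.
Integrate RHS via u = 1+x²: 53ln(1+x²) + C.
Result: -1/y = 53ln(1+x²) + C.


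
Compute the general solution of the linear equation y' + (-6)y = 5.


P(x) = -6 ⇒ μ = e^(-6x).
(μ y)' = 5e^(-6x) ⇒ μ y = -(5/6)e^(-6x) + C.
Divide by μ: y = -5/6 + Ce^(6x).


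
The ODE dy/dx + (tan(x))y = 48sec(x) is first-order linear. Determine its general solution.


P(x) = tan(x) ⇒ μ = e^(∫tan(x)dx) = sec(x).
(sec(x) y)' = 48sec²(x) ⇒ sec(x) y = 48tan(x) + C.
Multiply by cos(x): y = 48sin(x) + C·cos(x).


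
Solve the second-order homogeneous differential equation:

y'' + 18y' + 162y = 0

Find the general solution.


Characteristic equation: r² + 18r + 162 = 0.
Discriminant is negative; roots r = -9 ± 9i (complex conjugate pair).
General solution uses e^(α x)(C₁ cos(β x) + C₂ sin(β x)): y = e^(-9x)(C₁cos(9x) + C₂sin(9x)).


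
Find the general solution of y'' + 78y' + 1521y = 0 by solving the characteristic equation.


Characteristic equation: r² + 78r + 1521 = 0, i.e. (r + 39)² = 0.
Repeated root r = -39; include an x factor for the second linearly independent solution.
General solution: y = (C₁ + C₂x)e^(-39x).


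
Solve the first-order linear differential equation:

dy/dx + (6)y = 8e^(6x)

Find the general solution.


P(x) = 6 ⇒ μ = e^(6x).
(μ y)' = 8e^(12x) ⇒ μ y = (8/12)e^(12x) + C.
Divide by μ: y = (2/3)e^(6x) + Ce^(-6x).


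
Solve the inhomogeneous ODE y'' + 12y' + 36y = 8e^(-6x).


Characteristic polynomial (r + 6)² = 0; repeated root r = -6.
y_h = (C₁ + C₂x)e^(-6x). Forcing matches the repeated root (resonance), so try y_p = Ax² e^(-6x).
Substitute and solve for A: 2A = 8, so A = 4.
General solution: y = (C₁ + C₂x + 4x²)e^(-6x).


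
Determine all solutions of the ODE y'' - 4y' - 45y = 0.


Characteristic equation: r² - 4r - 45 = 0.
Factor: (r + 5)(r - 9) = 0 ⇒ r = -5, 9 (distinct real).
General solution: y = C₁e^(-5x) + C₂e^(9x).


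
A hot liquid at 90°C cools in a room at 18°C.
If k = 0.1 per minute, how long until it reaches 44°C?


From T(t) = T_a + (T₀ - T_a)e^(-kt), set T(t) = 44:
(44 - 18) / (90 - 18) = e^(-0.1t), so t = -ln(0.361)/0.1 ≈ 10.2 minutes.


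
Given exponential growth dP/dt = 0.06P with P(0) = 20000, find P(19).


The ODE dP/dt = 0.06P has solution P(t) = P(0)e^(0.06t).
Substitute P(0) = 20000 and t = 19: P(19) = 20000 e^(1.14) ≈ 62535.


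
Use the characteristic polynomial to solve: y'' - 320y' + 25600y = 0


Characteristic equation: r² - 320r + 25600 = 0, i.e. (r - 160)² = 0.
Repeated root r = 160; include an x factor for the second linearly independent solution.
General solution: y = (C₁ + C₂x)e^(160x).


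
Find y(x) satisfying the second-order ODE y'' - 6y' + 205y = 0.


Characteristic equation: r² - 6r + 205 = 0.
Discriminant is negative; roots r = 3 ± 14i (complex conjugate pair).
General solution uses e^(α x)(C₁ cos(β x) + C₂ sin(β x)): y = e^(3x)(C₁cos(14x) + C₂sin(14x)).


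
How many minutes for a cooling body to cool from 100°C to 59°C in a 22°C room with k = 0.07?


From T(t) = T_a + (T₀ - T_a)e^(-kt), set T(t) = 59:
(59 - 22) / (100 - 22) = e^(-0.07t), so t = -ln(0.474)/0.07 ≈ 10.7 minutes.


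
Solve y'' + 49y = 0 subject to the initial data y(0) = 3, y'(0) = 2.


Characteristic roots of r² + 49 = 0 are ±7i, so y = C₁cos(7x) + C₂sin(7x).
Apply y(0) = 3: C₁ = 3. Differentiate and apply y'(0) = 2: 7·C₂ = 2, so C₂ = 2/7.
Particular solution: y = 3cos(7x) + (2/7)sin(7x).


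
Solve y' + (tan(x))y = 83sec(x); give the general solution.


P(x) = tan(x) ⇒ μ = e^(∫tan(x)dx) = sec(x).
(sec(x) y)' = 83sec²(x) ⇒ sec(x) y = 83tan(x) + C.
Multiply by cos(x): y = 83sin(x) + C·cos(x).


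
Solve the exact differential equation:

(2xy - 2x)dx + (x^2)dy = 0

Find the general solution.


Check exactness: ∂M/∂y = 2x and ∂N/∂x = 2x; equal, so the equation is exact.
Integrate M with respect to x (treating y as constant): ∫M dx = x^2y - x^2 + h(y).
Differentiate w.r.t. y and set equal to N: all terms match, so h'(y) = 0 and h is a constant absorbed into C.
General solution: x^2y - x^2 = C.


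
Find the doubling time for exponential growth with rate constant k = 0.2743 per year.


Exponential growth: P(t) = P₀ e^(0.2743t). Set P(t)/P₀ = 2: e^(0.2743t) = 2.
Solve: t = ln(2)/0.2743 ≈ 2.53 years.


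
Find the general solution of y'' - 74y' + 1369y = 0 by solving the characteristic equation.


Characteristic equation: r² - 74r + 1369 = 0, i.e. (r - 37)² = 0.
Repeated root r = 37; include an x factor for the second linearly independent solution.
General solution: y = (C₁ + C₂x)e^(37x).


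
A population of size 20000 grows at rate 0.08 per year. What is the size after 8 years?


The ODE dP/dt = 0.08P has solution P(t) = P(0)e^(0.08t).
Substitute P(0) = 20000 and t = 8: P(8) = 20000 e^(0.64) ≈ 37930.


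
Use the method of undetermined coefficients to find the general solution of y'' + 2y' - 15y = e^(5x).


Characteristic roots of r² + 2r - 15 = 0 are -5, 3.
y_h = C₁e^(-5x) + C₂e^(3x).
Forcing exponent 5 is not a characteristic root; try y_p = Ae^(5x).
Substitute: A·(25 + (2)·5 + (-15)) = A·20 = 1, so A = 1/20.
General solution: y = C₁e^(-5x) + C₂e^(3x) + (1/20)e^(5x).


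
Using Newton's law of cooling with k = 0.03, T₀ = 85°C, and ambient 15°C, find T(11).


Newton's law: dT/dt = -k(T - T_a) has solution T(t) = T_a + (T₀ - T_a)e^(-kt).
Plug in T_a = 15, T₀ = 85, k = 0.03, t = 11: T(11) = 15 + (70)e^(-0.33) ≈ 65.3°C.


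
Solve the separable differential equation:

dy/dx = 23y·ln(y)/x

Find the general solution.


Separate: dy/[y ln(y)] = 23 dx/x.
Substitute u = ln(y): du/u = 23 dx/x.
Integrate: ln|ln(y)| = 23ln|x| + C₀, hence ln(y) = C·x^23.


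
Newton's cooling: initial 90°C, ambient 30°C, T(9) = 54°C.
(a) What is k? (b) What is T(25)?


Newton's law: T(t) = T_a + (T₀ - T_a)e^(-kt).
(a) Use T(9) = 54: (54 - 30)/(90 - 30) = e^(-k·9), so k = -ln(0.400)/9 ≈ 0.1018.
(b) Apply k to t = 25: T(25) = 30 + (60)e^(-2.545) ≈ 34.7°C.


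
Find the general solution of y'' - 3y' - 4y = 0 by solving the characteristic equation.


Characteristic equation: r² - 3r - 4 = 0.
Factor: (r + 1)(r - 4) = 0 ⇒ r = -1, 4 (distinct real).
General solution: y = C₁e^(-x) + C₂e^(4x).


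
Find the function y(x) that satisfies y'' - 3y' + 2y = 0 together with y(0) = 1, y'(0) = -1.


Characteristic roots of r² - 3r + 2 = 0 are 2, 1.
General solution y = c₁ e^(2x) + c₂ e^(x).
Apply y(0) = 1: c₁ + c₂ = 1. Apply y'(0) = -1: 2 c₁ + 1 c₂ = -1.
Solve: c₁ = -2, c₂ = 3.
Particular solution: y = -2e^(2x) + 3e^(x).


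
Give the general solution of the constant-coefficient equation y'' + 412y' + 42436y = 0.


Characteristic equation: r² + 412r + 42436 = 0, i.e. (r + 206)² = 0.
Repeated root r = -206; include an x factor for the second linearly independent solution.
General solution: y = (C₁ + C₂x)e^(-206x).


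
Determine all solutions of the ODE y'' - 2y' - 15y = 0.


Characteristic equation: r² - 2r - 15 = 0.
Factor: (r + 3)(r - 5) = 0 ⇒ r = -3, 5 (distinct real).
General solution: y = C₁e^(-3x) + C₂e^(5x).


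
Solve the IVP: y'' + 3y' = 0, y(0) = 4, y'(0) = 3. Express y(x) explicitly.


Characteristic roots of r² + 3r = 0 are -3, 0.
General solution y = c₁ e^(-3x) + c₂.
Apply y(0) = 4: c₁ + c₂ = 4. Apply y'(0) = 3: -3 c₁ + 0 c₂ = 3.
Solve: c₁ = -1, c₂ = 5.
Particular solution: y = -e^(-3x) + 5.


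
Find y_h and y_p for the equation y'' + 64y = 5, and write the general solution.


Homogeneous part: r² + 64 = 0 ⇒ r = ±8i, so y_h = C₁cos(8x) + C₂sin(8x).
Try constant y_p = A; plug in: 64A = 5 ⇒ A = 5/64.
General solution: y = C₁cos(8x) + C₂sin(8x) + 5/64.


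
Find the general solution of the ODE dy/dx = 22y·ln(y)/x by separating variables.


Separate: dy/[y ln(y)] = 22 dx/x.
Substitute u = ln(y): du/u = 22 dx/x.
Integrate: ln|ln(y)| = 22ln|x| + C₀, hence ln(y) = C·x^22.


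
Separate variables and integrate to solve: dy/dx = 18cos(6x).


g(y) = 1, so integrate directly: y = ∫ 18cos(6x) dx = 3sin(6x) + C.


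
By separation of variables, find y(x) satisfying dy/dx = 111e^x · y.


Separate variables: dy/y = 111e^x dx.
Integrate: ln|y| = 111e^x + C₀.
Exponentiate: y = Ce^(111e^x).


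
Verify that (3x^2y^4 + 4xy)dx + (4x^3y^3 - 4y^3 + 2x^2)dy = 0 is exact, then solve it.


Check exactness: ∂M/∂y = 12x^2y^3 + 4x and ∂N/∂x = 12x^2y^3 + 4x; equal, so the equation is exact.
Integrate M with respect to x (treating y as constant): ∫M dx = x^3y^4 + 2x^2y + h(y).
Differentiate w.r.t. y and set equal to N: the x-dependent terms already match, leaving h'(y) = -4y^3. Integrate: h(y) = -y^4.
So F(x,y) = x^3y^4 - y^4 + 2x^2y.
General solution: x^3y^4 - y^4 + 2x^2y = C.


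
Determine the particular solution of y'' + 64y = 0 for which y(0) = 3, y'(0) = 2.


Characteristic roots of r² + 64 = 0 are ±8i, so y = C₁cos(8x) + C₂sin(8x).
Apply y(0) = 3: C₁ = 3. Differentiate and apply y'(0) = 2: 8·C₂ = 2, so C₂ = 1/4.
Particular solution: y = 3cos(8x) + (1/4)sin(8x).


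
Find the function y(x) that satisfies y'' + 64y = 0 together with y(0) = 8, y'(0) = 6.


Characteristic roots of r² + 64 = 0 are ±8i, so y = C₁cos(8x) + C₂sin(8x).
Apply y(0) = 8: C₁ = 8. Differentiate and apply y'(0) = 6: 8·C₂ = 6, so C₂ = 3/4.
Particular solution: y = 8cos(8x) + (3/4)sin(8x).


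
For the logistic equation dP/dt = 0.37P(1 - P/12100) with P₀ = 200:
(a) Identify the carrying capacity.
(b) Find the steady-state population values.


Logistic ODE dP/dt = 0.37P(1 - P/12100) has equilibria where dP/dt = 0, i.e. P = 0 or P = 12100.
The coefficient (1 - P/K) = 0 when P = K, identifying K = 12100 as the carrying capacity.
(a) K = 12100; (b) equilibria P = 0 and P = 12100.


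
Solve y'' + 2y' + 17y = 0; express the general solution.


Characteristic equation: r² + 2r + 17 = 0.
Discriminant is negative; roots r = -1 ± 4i (complex conjugate pair).
General solution uses e^(α x)(C₁ cos(β x) + C₂ sin(β x)): y = e^(-x)(C₁cos(4x) + C₂sin(4x)).
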